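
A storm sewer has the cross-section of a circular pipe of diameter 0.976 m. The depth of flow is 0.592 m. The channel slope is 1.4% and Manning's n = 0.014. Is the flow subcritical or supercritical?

For a circular section of diameter D = 0.976 m at depth y = 0.592 m, the central angle is θ = 2 arccos(1 − 2y/D) = 3.571 rad. Then A = (D²/8)(θ − sin θ) = 0.4748 m² and P = Dθ/2 = 1.743 m.
Hydraulic radius R = A/P = 0.4748/1.743 = 0.2725 m.
V = (1/n) R^(2/3) √S = (1/0.014) × 0.2725^(2/3) × √0.014 = 3.552 m/s. Hydraulic depth D_h = A/T = 0.4748/0.9536 = 0.4979 m.
Froude number Fr = V/√(g·D_h) = 3.552/√(9.81×0.4979) = 1.61, which is greater than 1, so the flow is supercritical.

supercritical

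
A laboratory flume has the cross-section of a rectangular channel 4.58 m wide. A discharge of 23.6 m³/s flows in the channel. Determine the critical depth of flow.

For a rectangular channel, critical depth y_c = (q²/g)^(1/3) where q = Q/b = 23.6/4.58 = 5.153 m²/s.
So y_c = (5.153²/9.81)^(1/3) = 1.39 m.

y_c = 1.39 m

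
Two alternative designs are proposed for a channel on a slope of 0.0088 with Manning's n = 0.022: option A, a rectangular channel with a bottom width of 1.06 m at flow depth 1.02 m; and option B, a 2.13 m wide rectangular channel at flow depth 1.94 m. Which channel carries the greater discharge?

Channel A: Flow area A = b·y = 1.06 × 1.02 = 1.081 m². Wetted perimeter P = b + 2y = 1.06 + 2×1.02 = 3.1 m. Hydraulic radius R = A/P = 1.081/3.1 = 0.3488 m. Q_A = (1/0.022)·1.081·0.3488^(2/3)·√0.0088 = 2.284 m³/s.
Channel B: Flow area A = b·y = 2.13 × 1.94 = 4.132 m². Wetted perimeter P = b + 2y = 2.13 + 2×1.94 = 6.01 m. Hydraulic radius R = A/P = 4.132/6.01 = 0.6876 m. Q_B = (1/0.022)·4.132·0.6876^(2/3)·√0.0088 = 13.73 m³/s.
Q_A = 2.284 m³/s vs Q_B = 13.73 m³/s, so channel B carries more.

channel B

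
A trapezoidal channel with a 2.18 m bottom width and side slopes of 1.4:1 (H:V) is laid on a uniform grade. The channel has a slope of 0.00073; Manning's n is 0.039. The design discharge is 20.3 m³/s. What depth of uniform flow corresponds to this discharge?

Manning's equation rearranged: A R^(2/3) = nQ / (1·√S) = 0.039 × 20.3 / (√0.00073) = 29.3.
Try y = 2.75 m: A R^(2/3) = 20.99 — too small.
Try y = 4.06 m: A R^(2/3) = 50.29 — too large.
Try y = 3.2 m: A R^(2/3) = 29.34 — matches.

y_n = 3.2 m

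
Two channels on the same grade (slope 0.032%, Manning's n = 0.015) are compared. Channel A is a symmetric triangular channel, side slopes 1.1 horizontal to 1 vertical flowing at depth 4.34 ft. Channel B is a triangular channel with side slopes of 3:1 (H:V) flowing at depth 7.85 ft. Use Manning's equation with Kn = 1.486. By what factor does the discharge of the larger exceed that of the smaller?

15.6

Channel A: For a triangular section with side slope z = 1.1: A = zy² = 1.1×4.34² = 20.72 ft²; P = 2y√(1+z²) = 2×4.34×1.487 = 12.9 ft. Hydraulic radius R = A/P = 20.72/12.9 = 1.606 ft. Q_A = (1.486/0.015)·20.72·1.606^(2/3)·√0.00032 = 50.35 ft³/s.
Channel B: For a triangular section with side slope z = 3: A = zy² = 3×7.85² = 184.9 ft²; P = 2y√(1+z²) = 2×7.85×3.162 = 49.65 ft. Hydraulic radius R = A/P = 184.9/49.65 = 3.724 ft. Q_B = (1.486/0.015)·184.9·3.724^(2/3)·√0.00032 = 787.1 ft³/s.
The larger discharge is 787.1 ft³/s and the smaller is 50.35 ft³/s; the ratio is 15.6.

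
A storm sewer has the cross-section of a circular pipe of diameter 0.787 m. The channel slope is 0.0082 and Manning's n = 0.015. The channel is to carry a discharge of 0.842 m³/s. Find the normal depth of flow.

Manning's equation rearranged: A R^(2/3) = nQ / (1·√S) = 0.015 × 0.842 / (√0.0082) = 0.1395.
At y = 0.679 m: A R^(2/3) = 0.1714 — too large.
At y = 0.432 m: A R^(2/3) = 0.09608 — too small.
At y = 0.556 m: A R^(2/3) = 0.1394 — close enough.

y_n = 0.556 m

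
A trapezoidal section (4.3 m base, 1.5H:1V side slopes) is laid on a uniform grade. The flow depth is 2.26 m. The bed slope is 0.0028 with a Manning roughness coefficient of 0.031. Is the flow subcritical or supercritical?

subcritical

With bottom width b = 4.3 m and side slope z = 1.5: A = (b + zy)y = (4.3 + 1.5×2.26)×2.26 = 17.38 m²; P = b + 2y√(1+z²) = 4.3 + 2×2.26×1.803 = 12.45 m.
Hydraulic radius R = A/P = 17.38/12.45 = 1.396 m.
V = (1/n) R^(2/3) √S = (1/0.031) × 1.396^(2/3) × √0.0028 = 2.132 m/s. Hydraulic depth D_h = A/T = 17.38/11.08 = 1.569 m.
Froude number Fr = V/√(g·D_h) = 2.132/√(9.81×1.569) = 0.544, which is less than 1, so the flow is subcritical.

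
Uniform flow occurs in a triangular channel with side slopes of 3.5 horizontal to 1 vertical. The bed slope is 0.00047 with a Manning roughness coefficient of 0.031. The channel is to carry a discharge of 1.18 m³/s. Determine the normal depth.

Manning's equation rearranged: A R^(2/3) = nQ / (1·√S) = 0.031 × 1.18 / (√0.00047) = 1.687.
Trying y = 0.626 m: A R^(2/3) = 0.616 — short.
Trying y = 1.11 m: A R^(2/3) = 2.837 — over.
Trying y = 0.913 m: A R^(2/3) = 1.685 — ≈ 1.687.

y_n = 0.913 m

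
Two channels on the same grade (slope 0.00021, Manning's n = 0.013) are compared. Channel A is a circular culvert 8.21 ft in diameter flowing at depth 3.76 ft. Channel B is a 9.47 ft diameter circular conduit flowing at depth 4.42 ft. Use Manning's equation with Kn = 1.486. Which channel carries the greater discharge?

channel B

Channel A: For a circular section of diameter D = 8.21 ft at depth y = 3.76 ft, the central angle is θ = 2 arccos(1 − 2y/D) = 2.973 rad. Then A = (D²/8)(θ − sin θ) = 23.64 ft² and P = Dθ/2 = 12.21 ft. Hydraulic radius R = A/P = 23.64/12.21 = 1.937 ft. Q_A = (1.486/0.013)·23.64·1.937^(2/3)·√0.00021 = 60.85 ft³/s.
Channel B: For a circular section of diameter D = 9.47 ft at depth y = 4.42 ft, the central angle is θ = 2 arccos(1 − 2y/D) = 3.008 rad. Then A = (D²/8)(θ − sin θ) = 32.24 ft² and P = Dθ/2 = 14.24 ft. Hydraulic radius R = A/P = 32.24/14.24 = 2.263 ft. Q_B = (1.486/0.013)·32.24·2.263^(2/3)·√0.00021 = 92.04 ft³/s.
Q_A = 60.85 ft³/s vs Q_B = 92.04 ft³/s, so channel B carries more.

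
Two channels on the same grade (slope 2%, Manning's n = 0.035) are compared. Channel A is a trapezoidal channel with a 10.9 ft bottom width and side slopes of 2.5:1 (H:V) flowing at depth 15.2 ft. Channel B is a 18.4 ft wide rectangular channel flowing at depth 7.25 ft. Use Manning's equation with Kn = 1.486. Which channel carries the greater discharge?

channel A

Channel A: With bottom width b = 10.9 ft and side slope z = 2.5: A = (b + zy)y = (10.9 + 2.5×15.2)×15.2 = 743.3 ft²; P = b + 2y√(1+z²) = 10.9 + 2×15.2×2.693 = 92.75 ft. Hydraulic radius R = A/P = 743.3/92.75 = 8.013 ft. Q_A = (1.486/0.035)·743.3·8.013^(2/3)·√0.02 = 17870 ft³/s.
Channel B: Flow area A = b·y = 18.4 × 7.25 = 133.4 ft². Wetted perimeter P = b + 2y = 18.4 + 2×7.25 = 32.9 ft. Hydraulic radius R = A/P = 133.4/32.9 = 4.055 ft. Q_B = (1.486/0.035)·133.4·4.055^(2/3)·√0.02 = 2037 ft³/s.
Q_A = 17870 ft³/s vs Q_B = 2037 ft³/s, so channel A carries more.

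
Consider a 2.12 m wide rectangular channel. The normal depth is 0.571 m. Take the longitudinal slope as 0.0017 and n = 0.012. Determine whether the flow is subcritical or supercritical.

Flow area A = b·y = 2.12 × 0.571 = 1.211 m². Wetted perimeter P = b + 2y = 2.12 + 2×0.571 = 3.262 m.
Hydraulic radius R = A/P = 1.211/3.262 = 0.3711 m.
V = (1/n) R^(2/3) √S = (1/0.012) × 0.3711^(2/3) × √0.0017 = 1.774 m/s. Hydraulic depth D_h = A/T = 1.211/2.12 = 0.571 m.
Froude number Fr = V/√(g·D_h) = 1.774/√(9.81×0.571) = 0.75, which is less than 1, so the flow is subcritical.

subcritical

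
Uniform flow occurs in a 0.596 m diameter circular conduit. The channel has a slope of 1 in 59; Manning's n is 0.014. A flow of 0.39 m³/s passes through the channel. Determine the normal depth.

Manning's equation rearranged: A R^(2/3) = nQ / (1·√S) = 0.014 × 0.39 / (√0.01695) = 0.04194.
Trying y = 0.339 m: A R^(2/3) = 0.04847 — over.
Trying y = 0.25 m: A R^(2/3) = 0.02881 — short.
Trying y = 0.31 m: A R^(2/3) = 0.0419 — matches.

y_n = 0.31 m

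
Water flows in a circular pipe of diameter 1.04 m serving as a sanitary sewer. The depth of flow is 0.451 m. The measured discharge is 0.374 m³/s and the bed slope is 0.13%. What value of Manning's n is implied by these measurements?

n = 0.013

For a circular section of diameter D = 1.04 m at depth y = 0.451 m, the central angle is θ = 2 arccos(1 − 2y/D) = 2.875 rad. Then A = (D²/8)(θ − sin θ) = 0.3532 m² and P = Dθ/2 = 1.495 m.
Hydraulic radius R = A/P = 0.3532/1.495 = 0.2362 m.
Rearranging Manning's equation: n = (1/Q) A R^(2/3) S^(1/2) = (1/0.374) × 0.3532 × 0.2362^(2/3) × √0.0013 = 0.013.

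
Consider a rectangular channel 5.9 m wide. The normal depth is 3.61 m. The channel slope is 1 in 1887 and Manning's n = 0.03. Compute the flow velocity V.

Flow area A = b·y = 5.9 × 3.61 = 21.3 m². Wetted perimeter P = b + 2y = 5.9 + 2×3.61 = 13.12 m.
Hydraulic radius R = A/P = 21.3/13.12 = 1.623 m.
From Manning's equation, V = (1/n) R^(2/3) S^(1/2) = (1/0.03) × 1.623^(2/3) × 0.0005299^(1/2) = 1.06 m/s.

V = 1.06 m/s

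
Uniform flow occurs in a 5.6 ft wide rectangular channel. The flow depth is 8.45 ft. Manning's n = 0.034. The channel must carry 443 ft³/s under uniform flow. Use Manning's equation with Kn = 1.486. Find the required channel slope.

Flow area A = b·y = 5.6 × 8.45 = 47.32 ft². Wetted perimeter P = b + 2y = 5.6 + 2×8.45 = 22.5 ft.
Hydraulic radius R = A/P = 47.32/22.5 = 2.103 ft.
From Manning's equation, S = [nQ / (1.486 A R^(2/3))]² = [0.034 × 443 / (1.486 × 47.32 × 2.103^(2/3))]² = 0.017.

S = 0.017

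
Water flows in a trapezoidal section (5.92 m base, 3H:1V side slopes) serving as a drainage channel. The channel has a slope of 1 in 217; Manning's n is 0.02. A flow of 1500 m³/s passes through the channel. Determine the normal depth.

Manning's equation rearranged: A R^(2/3) = nQ / (1·√S) = 0.02 × 1500 / (√0.004608) = 441.9.
Trying y = 5.58 m: A R^(2/3) = 267 — too small.
Trying y = 8.61 m: A R^(2/3) = 748.2 — too large.
Trying y = 6.91 m: A R^(2/3) = 441.4 — ≈ 441.9.

y_n = 6.91 m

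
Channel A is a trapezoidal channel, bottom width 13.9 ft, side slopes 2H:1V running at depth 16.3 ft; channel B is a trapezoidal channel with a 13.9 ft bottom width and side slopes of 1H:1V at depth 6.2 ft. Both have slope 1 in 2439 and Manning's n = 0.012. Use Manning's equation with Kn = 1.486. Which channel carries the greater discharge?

Channel A: With bottom width b = 13.9 ft and side slope z = 2: A = (b + zy)y = (13.9 + 2×16.3)×16.3 = 758 ft²; P = b + 2y√(1+z²) = 13.9 + 2×16.3×2.236 = 86.8 ft. Hydraulic radius R = A/P = 758/86.8 = 8.733 ft. Q_A = (1.486/0.012)·758·8.733^(2/3)·√0.00041 = 8059 ft³/s.
Channel B: With bottom width b = 13.9 ft and side slope z = 1: A = (b + zy)y = (13.9 + 1×6.2)×6.2 = 124.6 ft²; P = b + 2y√(1+z²) = 13.9 + 2×6.2×1.414 = 31.44 ft. Hydraulic radius R = A/P = 124.6/31.44 = 3.964 ft. Q_B = (1.486/0.012)·124.6·3.964^(2/3)·√0.00041 = 782.7 ft³/s.
Q_A = 8059 ft³/s vs Q_B = 782.7 ft³/s, so channel A carries more.

channel A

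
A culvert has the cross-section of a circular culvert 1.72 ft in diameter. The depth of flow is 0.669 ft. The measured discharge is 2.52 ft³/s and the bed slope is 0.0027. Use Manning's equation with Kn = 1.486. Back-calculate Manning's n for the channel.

For a circular section of diameter D = 1.72 ft at depth y = 0.669 ft, the central angle is θ = 2 arccos(1 − 2y/D) = 2.694 rad. Then A = (D²/8)(θ − sin θ) = 0.836 ft² and P = Dθ/2 = 2.317 ft.
Hydraulic radius R = A/P = 0.836/2.317 = 0.3609 ft.
Rearranging Manning's equation: n = (1.486/Q) A R^(2/3) S^(1/2) = (1.486/2.52) × 0.836 × 0.3609^(2/3) × √0.0027 = 0.013.

n = 0.013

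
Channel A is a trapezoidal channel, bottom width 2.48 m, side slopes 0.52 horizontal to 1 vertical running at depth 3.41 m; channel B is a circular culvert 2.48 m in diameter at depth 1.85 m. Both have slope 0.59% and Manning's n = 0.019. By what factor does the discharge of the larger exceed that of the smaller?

5.77

Channel A: With bottom width b = 2.48 m and side slope z = 0.52: A = (b + zy)y = (2.48 + 0.52×3.41)×3.41 = 14.5 m²; P = b + 2y√(1+z²) = 2.48 + 2×3.41×1.127 = 10.17 m. Hydraulic radius R = A/P = 14.5/10.17 = 1.427 m. Q_A = (1/0.019)·14.5·1.427^(2/3)·√0.0059 = 74.3 m³/s.
Channel B: For a circular section of diameter D = 2.48 m at depth y = 1.85 m, the central angle is θ = 2 arccos(1 − 2y/D) = 4.17 rad. Then A = (D²/8)(θ − sin θ) = 3.865 m² and P = Dθ/2 = 5.171 m. Hydraulic radius R = A/P = 3.865/5.171 = 0.7474 m. Q_B = (1/0.019)·3.865·0.7474^(2/3)·√0.0059 = 12.87 m³/s.
The larger discharge is 74.3 m³/s and the smaller is 12.87 m³/s; the ratio is 5.77.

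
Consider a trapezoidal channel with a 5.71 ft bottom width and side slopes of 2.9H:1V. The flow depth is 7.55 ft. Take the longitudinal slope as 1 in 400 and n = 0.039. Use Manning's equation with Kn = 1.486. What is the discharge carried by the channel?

With bottom width b = 5.71 ft and side slope z = 2.9: A = (b + zy)y = (5.71 + 2.9×7.55)×7.55 = 208.4 ft²; P = b + 2y√(1+z²) = 5.71 + 2×7.55×3.068 = 52.03 ft.
Hydraulic radius R = A/P = 208.4/52.03 = 4.006 ft.
Manning's equation: Q = (1.486/n) A R^(2/3) S^(1/2) = (1.486/0.039) × 208.4 × 4.006^(2/3) × 0.0025^(1/2) = 1000 ft³/s.

Q = 1000 ft³/s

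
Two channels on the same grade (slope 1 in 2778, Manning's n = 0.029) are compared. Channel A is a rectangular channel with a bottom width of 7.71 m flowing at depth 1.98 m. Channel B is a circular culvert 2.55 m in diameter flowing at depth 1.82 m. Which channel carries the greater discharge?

Channel A: Flow area A = b·y = 7.71 × 1.98 = 15.27 m². Wetted perimeter P = b + 2y = 7.71 + 2×1.98 = 11.67 m. Hydraulic radius R = A/P = 15.27/11.67 = 1.308 m. Q_A = (1/0.029)·15.27·1.308^(2/3)·√0.00036 = 11.95 m³/s.
Channel B: For a circular section of diameter D = 2.55 m at depth y = 1.82 m, the central angle is θ = 2 arccos(1 − 2y/D) = 4.025 rad. Then A = (D²/8)(θ − sin θ) = 3.9 m² and P = Dθ/2 = 5.132 m. Hydraulic radius R = A/P = 3.9/5.132 = 0.7599 m. Q_B = (1/0.029)·3.9·0.7599^(2/3)·√0.00036 = 2.125 m³/s.
Q_A = 11.95 m³/s vs Q_B = 2.125 m³/s, so channel A carries more.

channel A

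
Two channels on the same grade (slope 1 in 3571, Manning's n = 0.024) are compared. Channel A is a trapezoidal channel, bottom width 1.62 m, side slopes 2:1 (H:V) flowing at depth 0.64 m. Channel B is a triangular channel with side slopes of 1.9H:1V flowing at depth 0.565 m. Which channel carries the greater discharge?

channel A

Channel A: With bottom width b = 1.62 m and side slope z = 2: A = (b + zy)y = (1.62 + 2×0.64)×0.64 = 1.856 m²; P = b + 2y√(1+z²) = 1.62 + 2×0.64×2.236 = 4.482 m. Hydraulic radius R = A/P = 1.856/4.482 = 0.4141 m. Q_A = (1/0.024)·1.856·0.4141^(2/3)·√0.00028 = 0.7189 m³/s.
Channel B: For a triangular section with side slope z = 1.9: A = zy² = 1.9×0.565² = 0.6065 m²; P = 2y√(1+z²) = 2×0.565×2.147 = 2.426 m. Hydraulic radius R = A/P = 0.6065/2.426 = 0.25 m. Q_B = (1/0.024)·0.6065·0.25^(2/3)·√0.00028 = 0.1678 m³/s.
Q_A = 0.7189 m³/s vs Q_B = 0.1678 m³/s, so channel A carries more.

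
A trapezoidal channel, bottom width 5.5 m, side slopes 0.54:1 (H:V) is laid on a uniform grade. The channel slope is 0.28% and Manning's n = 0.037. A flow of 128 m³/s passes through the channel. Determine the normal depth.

y_n = 5.56 m

Manning's equation rearranged: A R^(2/3) = nQ / (1·√S) = 0.037 × 128 / (√0.0028) = 89.5.
Try y = 6.85 m: A R^(2/3) = 130.8 — too large.
Try y = 5.56 m: A R^(2/3) = 89.53 — matches.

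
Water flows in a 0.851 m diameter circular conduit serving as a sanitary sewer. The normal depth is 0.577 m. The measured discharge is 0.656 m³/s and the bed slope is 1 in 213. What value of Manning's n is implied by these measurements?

For a circular section of diameter D = 0.851 m at depth y = 0.577 m, the central angle is θ = 2 arccos(1 − 2y/D) = 3.87 rad. Then A = (D²/8)(θ − sin θ) = 0.4105 m² and P = Dθ/2 = 1.647 m.
Hydraulic radius R = A/P = 0.4105/1.647 = 0.2493 m.
Rearranging Manning's equation: n = (1/Q) A R^(2/3) S^(1/2) = (1/0.656) × 0.4105 × 0.2493^(2/3) × √0.004695 = 0.017.

n = 0.017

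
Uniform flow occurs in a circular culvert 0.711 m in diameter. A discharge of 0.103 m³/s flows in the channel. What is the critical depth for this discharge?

y_c = 0.195 m

At critical depth, Q² T / (g A³) = 1, i.e. A³/T = Q²/g = 0.103²/9.81 = 0.001081.
At y = 0.14 m: A³/T = 0.0002988 — low.
At y = 0.223 m: A³/T = 0.001833 — high.
At y = 0.195 m: A³/T = 0.001089 — matches.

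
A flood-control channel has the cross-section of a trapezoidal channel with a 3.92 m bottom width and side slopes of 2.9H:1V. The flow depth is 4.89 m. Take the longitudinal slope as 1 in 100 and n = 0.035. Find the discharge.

With bottom width b = 3.92 m and side slope z = 2.9: A = (b + zy)y = (3.92 + 2.9×4.89)×4.89 = 88.51 m²; P = b + 2y√(1+z²) = 3.92 + 2×4.89×3.068 = 33.92 m.
Hydraulic radius R = A/P = 88.51/33.92 = 2.609 m.
Manning's equation: Q = (1/n) A R^(2/3) S^(1/2) = (1/0.035) × 88.51 × 2.609^(2/3) × 0.01^(1/2) = 479 m³/s.

Q = 479 m³/s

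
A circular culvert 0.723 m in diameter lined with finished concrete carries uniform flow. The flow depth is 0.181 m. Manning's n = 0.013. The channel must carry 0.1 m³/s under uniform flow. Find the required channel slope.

For a circular section of diameter D = 0.723 m at depth y = 0.181 m, the central angle is θ = 2 arccos(1 − 2y/D) = 2.096 rad. Then A = (D²/8)(θ − sin θ) = 0.08042 m² and P = Dθ/2 = 0.7577 m.
Hydraulic radius R = A/P = 0.08042/0.7577 = 0.1061 m.
From Manning's equation, S = [nQ / (1 A R^(2/3))]² = [0.013 × 0.1 / (1 × 0.08042 × 0.1061^(2/3))]² = 0.0052.

S = 0.0052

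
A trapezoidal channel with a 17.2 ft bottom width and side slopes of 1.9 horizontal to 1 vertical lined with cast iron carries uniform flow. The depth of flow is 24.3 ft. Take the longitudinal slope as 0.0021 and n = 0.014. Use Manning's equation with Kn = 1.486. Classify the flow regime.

With bottom width b = 17.2 ft and side slope z = 1.9: A = (b + zy)y = (17.2 + 1.9×24.3)×24.3 = 1540 ft²; P = b + 2y√(1+z²) = 17.2 + 2×24.3×2.147 = 121.5 ft.
Hydraulic radius R = A/P = 1540/121.5 = 12.67 ft.
V = (1.486/n) R^(2/3) √S = (1.486/0.014) × 12.67^(2/3) × √0.0021 = 26.43 ft/s. Hydraulic depth D_h = A/T = 1540/109.5 = 14.06 ft.
Froude number Fr = V/√(g·D_h) = 26.43/√(32.2×14.06) = 1.24, which is greater than 1, so the flow is supercritical.

supercritical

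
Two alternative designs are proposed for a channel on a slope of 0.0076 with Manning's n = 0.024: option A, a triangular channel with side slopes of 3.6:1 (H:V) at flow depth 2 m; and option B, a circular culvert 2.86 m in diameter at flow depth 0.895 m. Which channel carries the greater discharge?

Channel A: For a triangular section with side slope z = 3.6: A = zy² = 3.6×2² = 14.4 m²; P = 2y√(1+z²) = 2×2×3.736 = 14.95 m. Hydraulic radius R = A/P = 14.4/14.95 = 0.9635 m. Q_A = (1/0.024)·14.4·0.9635^(2/3)·√0.0076 = 51.03 m³/s.
Channel B: For a circular section of diameter D = 2.86 m at depth y = 0.895 m, the central angle is θ = 2 arccos(1 − 2y/D) = 2.375 rad. Then A = (D²/8)(θ − sin θ) = 1.719 m² and P = Dθ/2 = 3.396 m. Hydraulic radius R = A/P = 1.719/3.396 = 0.5061 m. Q_B = (1/0.024)·1.719·0.5061^(2/3)·√0.0076 = 3.964 m³/s.
Q_A = 51.03 m³/s vs Q_B = 3.964 m³/s, so channel A carries more.

channel A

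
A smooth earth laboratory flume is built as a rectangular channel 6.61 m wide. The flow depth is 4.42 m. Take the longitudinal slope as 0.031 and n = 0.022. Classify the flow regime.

supercritical

Flow area A = b·y = 6.61 × 4.42 = 29.22 m². Wetted perimeter P = b + 2y = 6.61 + 2×4.42 = 15.45 m.
Hydraulic radius R = A/P = 29.22/15.45 = 1.891 m.
V = (1/n) R^(2/3) √S = (1/0.022) × 1.891^(2/3) × √0.031 = 12.24 m/s. Hydraulic depth D_h = A/T = 29.22/6.61 = 4.42 m.
Froude number Fr = V/√(g·D_h) = 12.24/√(9.81×4.42) = 1.86, which is greater than 1, so the flow is supercritical.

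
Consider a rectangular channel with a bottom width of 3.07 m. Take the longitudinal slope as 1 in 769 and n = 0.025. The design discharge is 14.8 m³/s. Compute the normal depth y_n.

y_n = 3.25 m

Manning's equation rearranged: A R^(2/3) = nQ / (1·√S) = 0.025 × 14.8 / (√0.0013) = 10.26.
Try y = 4.03 m: A R^(2/3) = 13.28 — too large.
Try y = 2.71 m: A R^(2/3) = 8.208 — too small.
Try y = 3.25 m: A R^(2/3) = 10.26 — ≈ 10.26.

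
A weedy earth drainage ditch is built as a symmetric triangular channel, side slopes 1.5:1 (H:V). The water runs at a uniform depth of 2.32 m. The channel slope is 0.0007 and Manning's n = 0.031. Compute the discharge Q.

For a triangular section with side slope z = 1.5: A = zy² = 1.5×2.32² = 8.074 m²; P = 2y√(1+z²) = 2×2.32×1.803 = 8.365 m.
Hydraulic radius R = A/P = 8.074/8.365 = 0.9652 m.
Manning's equation: Q = (1/n) A R^(2/3) S^(1/2) = (1/0.031) × 8.074 × 0.9652^(2/3) × 0.0007^(1/2) = 6.73 m³/s.

Q = 6.73 m³/s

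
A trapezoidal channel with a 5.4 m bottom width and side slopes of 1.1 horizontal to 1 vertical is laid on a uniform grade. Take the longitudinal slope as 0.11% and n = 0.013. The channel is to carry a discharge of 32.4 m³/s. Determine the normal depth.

y_n = 1.62 m

Manning's equation rearranged: A R^(2/3) = nQ / (1·√S) = 0.013 × 32.4 / (√0.0011) = 12.7.
Trying y = 1.14 m: A R^(2/3) = 6.876 — too small.
Trying y = 1.98 m: A R^(2/3) = 18.14 — too large.
Trying y = 1.62 m: A R^(2/3) = 12.69 — matches.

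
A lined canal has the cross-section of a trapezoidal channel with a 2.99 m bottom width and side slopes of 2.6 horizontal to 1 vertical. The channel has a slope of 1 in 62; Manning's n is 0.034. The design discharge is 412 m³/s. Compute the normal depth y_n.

Manning's equation rearranged: A R^(2/3) = nQ / (1·√S) = 0.034 × 412 / (√0.01613) = 110.3.
Trying y = 4.79 m: A R^(2/3) = 136 — over.
Trying y = 3.05 m: A R^(2/3) = 46.82 — short.
Trying y = 4.39 m: A R^(2/3) = 110.3 — close enough.

y_n = 4.39 m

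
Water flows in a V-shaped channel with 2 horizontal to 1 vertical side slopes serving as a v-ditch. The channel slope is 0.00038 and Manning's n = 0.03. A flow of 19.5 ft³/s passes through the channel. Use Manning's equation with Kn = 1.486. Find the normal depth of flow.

y_n = 2.91 ft

Manning's equation rearranged: A R^(2/3) = nQ / (1.486·√S) = 0.03 × 19.5 / (1.486 × √0.00038) = 20.2.
Trying y = 3.41 ft: A R^(2/3) = 30.81 — too large.
Trying y = 2.91 ft: A R^(2/3) = 20.19 — close enough.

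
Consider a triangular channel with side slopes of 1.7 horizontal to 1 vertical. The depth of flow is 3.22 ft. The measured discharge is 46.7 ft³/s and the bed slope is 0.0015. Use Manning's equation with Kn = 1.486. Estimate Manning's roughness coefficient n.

For a triangular section with side slope z = 1.7: A = zy² = 1.7×3.22² = 17.63 ft²; P = 2y√(1+z²) = 2×3.22×1.972 = 12.7 ft.
Hydraulic radius R = A/P = 17.63/12.7 = 1.388 ft.
Rearranging Manning's equation: n = (1.486/Q) A R^(2/3) S^(1/2) = (1.486/46.7) × 17.63 × 1.388^(2/3) × √0.0015 = 0.027.

n = 0.027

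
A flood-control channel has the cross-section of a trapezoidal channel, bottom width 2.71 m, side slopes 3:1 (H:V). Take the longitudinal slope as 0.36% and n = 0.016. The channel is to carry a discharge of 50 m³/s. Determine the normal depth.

y_n = 1.71 m

Manning's equation rearranged: A R^(2/3) = nQ / (1·√S) = 0.016 × 50 / (√0.0036) = 13.33.
At y = 1.19 m: A R^(2/3) = 6.059 — low.
At y = 1.96 m: A R^(2/3) = 18.1 — high.
At y = 1.71 m: A R^(2/3) = 13.33 — ≈ 13.33.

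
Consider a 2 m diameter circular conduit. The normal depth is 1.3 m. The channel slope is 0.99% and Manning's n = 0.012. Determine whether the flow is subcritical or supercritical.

For a circular section of diameter D = 2 m at depth y = 1.3 m, the central angle is θ = 2 arccos(1 − 2y/D) = 3.751 rad. Then A = (D²/8)(θ − sin θ) = 2.162 m² and P = Dθ/2 = 3.751 m.
Hydraulic radius R = A/P = 2.162/3.751 = 0.5763 m.
V = (1/n) R^(2/3) √S = (1/0.012) × 0.5763^(2/3) × √0.0099 = 5.742 m/s. Hydraulic depth D_h = A/T = 2.162/1.908 = 1.133 m.
Froude number Fr = V/√(g·D_h) = 5.742/√(9.81×1.133) = 1.72, which is greater than 1, so the flow is supercritical.

supercritical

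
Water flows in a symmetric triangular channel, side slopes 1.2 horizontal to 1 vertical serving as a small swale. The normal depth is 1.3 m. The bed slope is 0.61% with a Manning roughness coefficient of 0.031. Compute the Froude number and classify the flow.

For a triangular section with side slope z = 1.2: A = zy² = 1.2×1.3² = 2.028 m²; P = 2y√(1+z²) = 2×1.3×1.562 = 4.061 m.
Hydraulic radius R = A/P = 2.028/4.061 = 0.4993 m.
V = (1/n) R^(2/3) √S = (1/0.031) × 0.4993^(2/3) × √0.0061 = 1.586 m/s. Hydraulic depth D_h = A/T = 2.028/3.12 = 0.65 m.
Froude number Fr = V/√(g·D_h) = 1.586/√(9.81×0.65) = 0.628, which is less than 1, so the flow is subcritical.

subcritical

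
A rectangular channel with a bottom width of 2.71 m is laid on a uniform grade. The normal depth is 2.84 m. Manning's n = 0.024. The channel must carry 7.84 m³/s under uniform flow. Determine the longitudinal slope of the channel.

S = 0.000671

Flow area A = b·y = 2.71 × 2.84 = 7.696 m². Wetted perimeter P = b + 2y = 2.71 + 2×2.84 = 8.39 m.
Hydraulic radius R = A/P = 7.696/8.39 = 0.9173 m.
From Manning's equation, S = [nQ / (1 A R^(2/3))]² = [0.024 × 7.84 / (1 × 7.696 × 0.9173^(2/3))]² = 0.000671.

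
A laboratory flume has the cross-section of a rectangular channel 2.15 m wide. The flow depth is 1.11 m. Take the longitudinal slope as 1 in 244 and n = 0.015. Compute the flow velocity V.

V = 2.85 m/s

Flow area A = b·y = 2.15 × 1.11 = 2.387 m². Wetted perimeter P = b + 2y = 2.15 + 2×1.11 = 4.37 m.
Hydraulic radius R = A/P = 2.387/4.37 = 0.5461 m.
From Manning's equation, V = (1/n) R^(2/3) S^(1/2) = (1/0.015) × 0.5461^(2/3) × 0.004098^(1/2) = 2.85 m/s.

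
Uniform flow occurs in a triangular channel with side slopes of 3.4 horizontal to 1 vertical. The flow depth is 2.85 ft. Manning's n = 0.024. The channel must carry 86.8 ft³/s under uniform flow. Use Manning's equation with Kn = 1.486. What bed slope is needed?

S = 0.0017

For a triangular section with side slope z = 3.4: A = zy² = 3.4×2.85² = 27.62 ft²; P = 2y√(1+z²) = 2×2.85×3.544 = 20.2 ft.
Hydraulic radius R = A/P = 27.62/20.2 = 1.367 ft.
From Manning's equation, S = [nQ / (1.486 A R^(2/3))]² = [0.024 × 86.8 / (1.486 × 27.62 × 1.367^(2/3))]² = 0.0017.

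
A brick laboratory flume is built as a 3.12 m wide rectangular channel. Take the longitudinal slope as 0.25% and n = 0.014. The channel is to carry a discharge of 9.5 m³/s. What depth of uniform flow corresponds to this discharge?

y_n = 1.13 m

Manning's equation rearranged: A R^(2/3) = nQ / (1·√S) = 0.014 × 9.5 / (√0.0025) = 2.66.
Trying y = 1.3 m: A R^(2/3) = 3.225 — too large.
Trying y = 0.834 m: A R^(2/3) = 1.733 — too small.
Trying y = 1.13 m: A R^(2/3) = 2.66 — ≈ 2.66.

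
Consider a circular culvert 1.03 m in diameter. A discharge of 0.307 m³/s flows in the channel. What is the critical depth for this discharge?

At critical depth, Q² T / (g A³) = 1, i.e. A³/T = Q²/g = 0.307²/9.81 = 0.009607.
Try y = 0.226 m: A³/T = 0.002912 — low.
Try y = 0.344 m: A³/T = 0.01491 — high.
Try y = 0.307 m: A³/T = 0.009599 — close enough.

y_c = 0.307 m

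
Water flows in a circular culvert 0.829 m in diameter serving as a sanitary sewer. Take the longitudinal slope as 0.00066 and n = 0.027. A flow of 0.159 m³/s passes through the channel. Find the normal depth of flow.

y_n = 0.606 m

Manning's equation rearranged: A R^(2/3) = nQ / (1·√S) = 0.027 × 0.159 / (√0.00066) = 0.1671.
At y = 0.528 m: A R^(2/3) = 0.1388 — low.
At y = 0.69 m: A R^(2/3) = 0.1916 — high.
At y = 0.606 m: A R^(2/3) = 0.1672 — close enough.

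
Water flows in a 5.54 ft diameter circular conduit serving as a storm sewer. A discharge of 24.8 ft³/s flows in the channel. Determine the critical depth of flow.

At critical depth, Q² T / (g A³) = 1, i.e. A³/T = Q²/g = 24.8²/32.2 = 19.1.
Trying y = 1.5 ft: A³/T = 29.76 — over.
Trying y = 1.11 ft: A³/T = 9.186 — short.
Trying y = 1.34 ft: A³/T = 19.18 — matches.

y_c = 1.34 ft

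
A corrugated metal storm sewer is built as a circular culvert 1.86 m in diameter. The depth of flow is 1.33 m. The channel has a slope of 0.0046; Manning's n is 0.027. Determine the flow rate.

For a circular section of diameter D = 1.86 m at depth y = 1.33 m, the central angle is θ = 2 arccos(1 − 2y/D) = 4.031 rad. Then A = (D²/8)(θ − sin θ) = 2.079 m² and P = Dθ/2 = 3.749 m.
Hydraulic radius R = A/P = 2.079/3.749 = 0.5546 m.
Manning's equation: Q = (1/n) A R^(2/3) S^(1/2) = (1/0.027) × 2.079 × 0.5546^(2/3) × 0.0046^(1/2) = 3.53 m³/s.

Q = 3.53 m³/s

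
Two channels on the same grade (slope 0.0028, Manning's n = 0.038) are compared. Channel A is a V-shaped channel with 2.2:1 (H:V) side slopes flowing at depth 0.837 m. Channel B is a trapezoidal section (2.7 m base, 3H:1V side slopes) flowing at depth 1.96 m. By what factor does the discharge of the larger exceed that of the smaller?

22.3

Channel A: For a triangular section with side slope z = 2.2: A = zy² = 2.2×0.837² = 1.541 m²; P = 2y√(1+z²) = 2×0.837×2.417 = 4.045 m. Hydraulic radius R = A/P = 1.541/4.045 = 0.381 m. Q_A = (1/0.038)·1.541·0.381^(2/3)·√0.0028 = 1.128 m³/s.
Channel B: With bottom width b = 2.7 m and side slope z = 3: A = (b + zy)y = (2.7 + 3×1.96)×1.96 = 16.82 m²; P = b + 2y√(1+z²) = 2.7 + 2×1.96×3.162 = 15.1 m. Hydraulic radius R = A/P = 16.82/15.1 = 1.114 m. Q_B = (1/0.038)·16.82·1.114^(2/3)·√0.0028 = 25.16 m³/s.
The larger discharge is 25.16 m³/s and the smaller is 1.128 m³/s; the ratio is 22.3.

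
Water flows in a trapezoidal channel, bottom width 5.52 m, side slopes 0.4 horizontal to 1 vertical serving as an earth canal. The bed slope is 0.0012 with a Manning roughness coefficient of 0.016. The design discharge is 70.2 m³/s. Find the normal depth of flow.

y_n = 3.25 m

Manning's equation rearranged: A R^(2/3) = nQ / (1·√S) = 0.016 × 70.2 / (√0.0012) = 32.42.
Trying y = 3.56 m: A R^(2/3) = 37.58 — high.
Trying y = 2.6 m: A R^(2/3) = 22.68 — low.
Trying y = 3.25 m: A R^(2/3) = 32.44 — matches.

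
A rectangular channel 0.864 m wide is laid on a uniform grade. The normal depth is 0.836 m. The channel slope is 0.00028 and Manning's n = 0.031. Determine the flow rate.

Flow area A = b·y = 0.864 × 0.836 = 0.7223 m². Wetted perimeter P = b + 2y = 0.864 + 2×0.836 = 2.536 m.
Hydraulic radius R = A/P = 0.7223/2.536 = 0.2848 m.
Manning's equation: Q = (1/n) A R^(2/3) S^(1/2) = (1/0.031) × 0.7223 × 0.2848^(2/3) × 0.00028^(1/2) = 0.169 m³/s.

Q = 0.169 m³/s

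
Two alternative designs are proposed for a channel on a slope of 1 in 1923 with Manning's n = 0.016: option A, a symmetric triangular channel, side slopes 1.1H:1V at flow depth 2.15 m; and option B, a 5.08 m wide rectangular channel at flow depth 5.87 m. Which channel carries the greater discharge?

Channel A: For a triangular section with side slope z = 1.1: A = zy² = 1.1×2.15² = 5.085 m²; P = 2y√(1+z²) = 2×2.15×1.487 = 6.392 m. Hydraulic radius R = A/P = 5.085/6.392 = 0.7954 m. Q_A = (1/0.016)·5.085·0.7954^(2/3)·√0.00052 = 6.222 m³/s.
Channel B: Flow area A = b·y = 5.08 × 5.87 = 29.82 m². Wetted perimeter P = b + 2y = 5.08 + 2×5.87 = 16.82 m. Hydraulic radius R = A/P = 29.82/16.82 = 1.773 m. Q_B = (1/0.016)·29.82·1.773^(2/3)·√0.00052 = 62.26 m³/s.
Q_A = 6.222 m³/s vs Q_B = 62.26 m³/s, so channel B carries more.

channel B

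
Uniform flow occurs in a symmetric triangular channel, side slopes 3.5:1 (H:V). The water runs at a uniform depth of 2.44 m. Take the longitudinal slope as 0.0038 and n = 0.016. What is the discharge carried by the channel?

Q = 89.3 m³/s

For a triangular section with side slope z = 3.5: A = zy² = 3.5×2.44² = 20.84 m²; P = 2y√(1+z²) = 2×2.44×3.64 = 17.76 m.
Hydraulic radius R = A/P = 20.84/17.76 = 1.173 m.
Manning's equation: Q = (1/n) A R^(2/3) S^(1/2) = (1/0.016) × 20.84 × 1.173^(2/3) × 0.0038^(1/2) = 89.3 m³/s.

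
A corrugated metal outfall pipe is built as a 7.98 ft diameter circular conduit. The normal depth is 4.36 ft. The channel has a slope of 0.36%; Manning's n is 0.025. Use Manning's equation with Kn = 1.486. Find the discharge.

For a circular section of diameter D = 7.98 ft at depth y = 4.36 ft, the central angle is θ = 2 arccos(1 − 2y/D) = 3.327 rad. Then A = (D²/8)(θ − sin θ) = 27.96 ft² and P = Dθ/2 = 13.28 ft.
Hydraulic radius R = A/P = 27.96/13.28 = 2.106 ft.
Manning's equation: Q = (1.486/n) A R^(2/3) S^(1/2) = (1.486/0.025) × 27.96 × 2.106^(2/3) × 0.0036^(1/2) = 164 ft³/s.

Q = 164 ft³/s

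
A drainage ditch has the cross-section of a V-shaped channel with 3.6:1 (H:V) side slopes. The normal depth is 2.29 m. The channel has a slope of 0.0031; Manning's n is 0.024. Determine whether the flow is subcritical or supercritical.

subcritical

For a triangular section with side slope z = 3.6: A = zy² = 3.6×2.29² = 18.88 m²; P = 2y√(1+z²) = 2×2.29×3.736 = 17.11 m.
Hydraulic radius R = A/P = 18.88/17.11 = 1.103 m.
V = (1/n) R^(2/3) √S = (1/0.024) × 1.103^(2/3) × √0.0031 = 2.477 m/s. Hydraulic depth D_h = A/T = 18.88/16.49 = 1.145 m.
Froude number Fr = V/√(g·D_h) = 2.477/√(9.81×1.145) = 0.739, which is less than 1, so the flow is subcritical.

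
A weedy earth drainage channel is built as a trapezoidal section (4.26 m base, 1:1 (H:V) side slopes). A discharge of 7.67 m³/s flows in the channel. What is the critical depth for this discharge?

y_c = 0.655 m

At critical depth, Q² T / (g A³) = 1, i.e. A³/T = Q²/g = 7.67²/9.81 = 5.997.
Try y = 0.709 m: A³/T = 7.701 — too large.
Try y = 0.504 m: A³/T = 2.628 — too small.
Try y = 0.655 m: A³/T = 5.99 — close enough.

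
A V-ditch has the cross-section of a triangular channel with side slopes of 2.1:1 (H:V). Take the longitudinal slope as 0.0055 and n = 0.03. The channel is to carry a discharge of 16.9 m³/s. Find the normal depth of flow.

Manning's equation rearranged: A R^(2/3) = nQ / (1·√S) = 0.03 × 16.9 / (√0.0055) = 6.836.
At y = 2.2 m: A R^(2/3) = 10.12 — high.
At y = 1.36 m: A R^(2/3) = 2.806 — low.
At y = 1.9 m: A R^(2/3) = 6.844 — matches.

y_n = 1.9 m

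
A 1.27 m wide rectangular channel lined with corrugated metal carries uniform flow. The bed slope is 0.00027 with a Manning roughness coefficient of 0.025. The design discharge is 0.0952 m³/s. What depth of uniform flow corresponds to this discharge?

y_n = 0.32 m

Manning's equation rearranged: A R^(2/3) = nQ / (1·√S) = 0.025 × 0.0952 / (√0.00027) = 0.1448.
At y = 0.406 m: A R^(2/3) = 0.2033 — high.
At y = 0.223 m: A R^(2/3) = 0.08521 — low.
At y = 0.32 m: A R^(2/3) = 0.1448 — ≈ 0.1448.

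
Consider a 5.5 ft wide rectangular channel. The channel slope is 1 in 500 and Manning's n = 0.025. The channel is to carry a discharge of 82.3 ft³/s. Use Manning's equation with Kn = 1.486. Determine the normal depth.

y_n = 4.05 ft

Manning's equation rearranged: A R^(2/3) = nQ / (1.486·√S) = 0.025 × 82.3 / (1.486 × √0.002) = 30.96.
Try y = 3.1 ft: A R^(2/3) = 21.92 — short.
Try y = 4.73 ft: A R^(2/3) = 37.62 — over.
Try y = 4.05 ft: A R^(2/3) = 30.95 — matches.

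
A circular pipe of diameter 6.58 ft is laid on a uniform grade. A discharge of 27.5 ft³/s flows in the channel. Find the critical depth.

At critical depth, Q² T / (g A³) = 1, i.e. A³/T = Q²/g = 27.5²/32.2 = 23.49.
Trying y = 1.13 ft: A³/T = 11.86 — short.
Trying y = 1.69 ft: A³/T = 57.28 — over.
Trying y = 1.35 ft: A³/T = 23.82 — close enough.

y_c = 1.35 ft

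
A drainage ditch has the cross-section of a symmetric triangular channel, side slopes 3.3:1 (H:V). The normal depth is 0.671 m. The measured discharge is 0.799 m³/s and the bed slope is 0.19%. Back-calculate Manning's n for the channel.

n = 0.038

For a triangular section with side slope z = 3.3: A = zy² = 3.3×0.671² = 1.486 m²; P = 2y√(1+z²) = 2×0.671×3.448 = 4.627 m.
Hydraulic radius R = A/P = 1.486/4.627 = 0.3211 m.
Rearranging Manning's equation: n = (1/Q) A R^(2/3) S^(1/2) = (1/0.799) × 1.486 × 0.3211^(2/3) × √0.0019 = 0.038.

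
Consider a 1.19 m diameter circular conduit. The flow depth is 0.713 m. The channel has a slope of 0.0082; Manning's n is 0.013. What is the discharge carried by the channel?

Q = 2.31 m³/s

For a circular section of diameter D = 1.19 m at depth y = 0.713 m, the central angle is θ = 2 arccos(1 − 2y/D) = 3.541 rad. Then A = (D²/8)(θ − sin θ) = 0.6956 m² and P = Dθ/2 = 2.107 m.
Hydraulic radius R = A/P = 0.6956/2.107 = 0.3302 m.
Manning's equation: Q = (1/n) A R^(2/3) S^(1/2) = (1/0.013) × 0.6956 × 0.3302^(2/3) × 0.0082^(1/2) = 2.31 m³/s.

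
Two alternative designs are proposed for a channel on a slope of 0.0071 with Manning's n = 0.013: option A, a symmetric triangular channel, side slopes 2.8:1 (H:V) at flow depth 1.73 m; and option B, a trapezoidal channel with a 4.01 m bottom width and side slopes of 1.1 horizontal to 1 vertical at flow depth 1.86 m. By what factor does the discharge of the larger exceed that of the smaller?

1.72

Channel A: For a triangular section with side slope z = 2.8: A = zy² = 2.8×1.73² = 8.38 m²; P = 2y√(1+z²) = 2×1.73×2.973 = 10.29 m. Hydraulic radius R = A/P = 8.38/10.29 = 0.8146 m. Q_A = (1/0.013)·8.38·0.8146^(2/3)·√0.0071 = 47.38 m³/s.
Channel B: With bottom width b = 4.01 m and side slope z = 1.1: A = (b + zy)y = (4.01 + 1.1×1.86)×1.86 = 11.26 m²; P = b + 2y√(1+z²) = 4.01 + 2×1.86×1.487 = 9.54 m. Hydraulic radius R = A/P = 11.26/9.54 = 1.181 m. Q_B = (1/0.013)·11.26·1.181^(2/3)·√0.0071 = 81.56 m³/s.
The larger discharge is 81.56 m³/s and the smaller is 47.38 m³/s; the ratio is 1.72.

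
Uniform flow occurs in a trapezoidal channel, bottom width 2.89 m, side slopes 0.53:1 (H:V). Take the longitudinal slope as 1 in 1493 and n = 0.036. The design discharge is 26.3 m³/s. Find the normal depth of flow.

y_n = 4.58 m

Manning's equation rearranged: A R^(2/3) = nQ / (1·√S) = 0.036 × 26.3 / (√0.0006698) = 36.58.
At y = 5.21 m: A R^(2/3) = 46.82 — high.
At y = 4.58 m: A R^(2/3) = 36.53 — matches.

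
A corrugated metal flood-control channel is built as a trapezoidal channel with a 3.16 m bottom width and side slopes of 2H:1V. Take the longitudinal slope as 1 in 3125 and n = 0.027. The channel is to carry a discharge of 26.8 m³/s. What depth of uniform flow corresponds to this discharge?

y_n = 3.07 m

Manning's equation rearranged: A R^(2/3) = nQ / (1·√S) = 0.027 × 26.8 / (√0.00032) = 40.45.
Trying y = 2.36 m: A R^(2/3) = 22.78 — short.
Trying y = 3.54 m: A R^(2/3) = 55.78 — over.
Trying y = 3.07 m: A R^(2/3) = 40.52 — ≈ 40.45.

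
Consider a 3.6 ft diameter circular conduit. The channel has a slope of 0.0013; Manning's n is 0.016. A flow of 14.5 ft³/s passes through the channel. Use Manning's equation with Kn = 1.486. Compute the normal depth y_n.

y_n = 1.71 ft

Manning's equation rearranged: A R^(2/3) = nQ / (1.486·√S) = 0.016 × 14.5 / (1.486 × √0.0013) = 4.33.
At y = 2.17 ft: A R^(2/3) = 6.42 — over.
At y = 1.51 ft: A R^(2/3) = 3.486 — short.
At y = 1.71 ft: A R^(2/3) = 4.344 — close enough.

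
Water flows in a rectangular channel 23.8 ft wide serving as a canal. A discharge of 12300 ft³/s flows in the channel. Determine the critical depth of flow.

For a rectangular channel, critical depth y_c = (q²/g)^(1/3) where q = Q/b = 12300/23.8 = 516.8 ft²/s.
So y_c = (516.8²/32.2)^(1/3) = 20.2 ft.

y_c = 20.2 ft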